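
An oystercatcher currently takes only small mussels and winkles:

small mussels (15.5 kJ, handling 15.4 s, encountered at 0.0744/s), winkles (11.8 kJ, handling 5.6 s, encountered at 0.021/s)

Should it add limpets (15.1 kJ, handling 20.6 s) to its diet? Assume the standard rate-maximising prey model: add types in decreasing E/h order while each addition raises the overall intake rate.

Yes

Current rate: (0.0744×15.5 + 0.021×11.8)/(1 + 0.0744×15.4 + 0.021×5.6) = 0.619 kJ/s.
Profitability of limpets: 15.1/20.6 = 0.733 kJ/s.
0.733 > 0.619, so adding limpets raises the average — include it.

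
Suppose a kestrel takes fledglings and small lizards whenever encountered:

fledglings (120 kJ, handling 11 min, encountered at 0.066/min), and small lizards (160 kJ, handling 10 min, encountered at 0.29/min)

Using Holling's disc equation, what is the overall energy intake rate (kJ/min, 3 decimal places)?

11.742 kJ/min

R = Σλ_iE_i / (1 + Σλ_ih_i)
Numerator: 0.066×120 + 0.29×160 = 54.32
Denominator: 1 + 0.066×11 + 0.29×10 = 4.626
R = 54.32/4.626 = 11.74 kJ/min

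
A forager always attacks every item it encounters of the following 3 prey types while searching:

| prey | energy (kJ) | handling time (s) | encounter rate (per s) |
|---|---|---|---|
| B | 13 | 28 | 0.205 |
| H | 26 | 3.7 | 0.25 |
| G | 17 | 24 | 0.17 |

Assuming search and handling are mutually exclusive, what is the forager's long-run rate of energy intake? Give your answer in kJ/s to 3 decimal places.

1.026 kJ/s

Energy encountered per unit search time: 0.205×13 + 0.25×26 + 0.17×17 = 12.05 kJ/s.
Handling time per unit search time: 0.205×28 + 0.25×3.7 + 0.17×24 = 10.74.
Rate = 12.05/(1 + 10.74) = 1.026 kJ/s.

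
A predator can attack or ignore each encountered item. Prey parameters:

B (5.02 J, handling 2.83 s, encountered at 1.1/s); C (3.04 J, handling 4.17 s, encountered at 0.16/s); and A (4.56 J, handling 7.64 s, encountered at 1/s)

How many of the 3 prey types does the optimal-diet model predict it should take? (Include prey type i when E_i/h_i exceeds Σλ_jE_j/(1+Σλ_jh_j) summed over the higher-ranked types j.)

Profitabilities (E/h, J/s): B 1.77, C 0.729, A 0.597. Add prey in this order while the next type's profitability exceeds the intake rate on those already taken.
Rate on top 1: 1.343. C: 0.729 < 1.343 → exclude; stop.
Optimal diet: B — 1 of 3 types.

1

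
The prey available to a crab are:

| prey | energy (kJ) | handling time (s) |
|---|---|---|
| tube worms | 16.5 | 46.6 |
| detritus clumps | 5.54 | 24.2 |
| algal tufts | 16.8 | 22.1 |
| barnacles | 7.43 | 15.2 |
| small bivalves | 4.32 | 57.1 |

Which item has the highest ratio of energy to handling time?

algal tufts

In descending order of E/h:
algal tufts: 16.8/22.1 = 0.76 kJ/s
barnacles: 7.43/15.2 = 0.489 kJ/s
tube worms: 16.5/46.6 = 0.354 kJ/s
detritus clumps: 5.54/24.2 = 0.229 kJ/s
small bivalves: 4.32/57.1 = 0.0757 kJ/s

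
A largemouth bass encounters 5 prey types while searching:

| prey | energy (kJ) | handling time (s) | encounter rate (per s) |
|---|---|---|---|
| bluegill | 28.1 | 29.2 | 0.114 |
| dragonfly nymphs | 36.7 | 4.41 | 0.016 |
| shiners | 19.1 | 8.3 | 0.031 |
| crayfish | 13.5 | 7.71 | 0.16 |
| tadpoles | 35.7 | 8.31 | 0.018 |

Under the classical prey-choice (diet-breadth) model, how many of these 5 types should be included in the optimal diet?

E/h in descending order: dragonfly nymphs 8.32, tadpoles 4.3, shiners 2.3, crayfish 1.75, bluegill 0.962 kJ/s. The optimal diet is the largest prefix of this list for which every included type satisfies E_i/h_i > R on the types above it.
Rate on top 1: 0.5485. tadpoles: 4.3 > 0.5485 → include.
Rate on top 2: 1.008. shiners: 2.3 > 1.008 → include.
Rate on top 3: 1.233. crayfish: 1.75 > 1.233 → include.
Rate on top 4: 1.469. bluegill: 0.962 < 1.469 → exclude; stop.
Optimal diet: dragonfly nymphs, tadpoles, shiners, crayfish — 4 of 5 types.

4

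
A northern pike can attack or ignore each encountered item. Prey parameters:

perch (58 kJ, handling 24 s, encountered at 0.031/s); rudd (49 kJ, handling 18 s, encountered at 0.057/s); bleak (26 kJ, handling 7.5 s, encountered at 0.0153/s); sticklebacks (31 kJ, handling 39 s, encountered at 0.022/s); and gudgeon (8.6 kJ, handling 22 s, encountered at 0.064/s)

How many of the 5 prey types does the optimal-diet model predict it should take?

3

Profitabilities (E/h, kJ/s): bleak 3.47, rudd 2.72, perch 2.42, sticklebacks 0.795, gudgeon 0.391. Add prey in this order while the next type's profitability exceeds the intake rate on those already taken.
Rate on top 1: 0.3569. rudd: 2.72 > 0.3569 → include.
Rate on top 2: 1.491. perch: 2.42 > 1.491 → include.
Rate on top 3: 1.729. sticklebacks: 0.795 < 1.729 → exclude; stop.
Optimal diet: bleak, rudd, perch — 3 of 5 types.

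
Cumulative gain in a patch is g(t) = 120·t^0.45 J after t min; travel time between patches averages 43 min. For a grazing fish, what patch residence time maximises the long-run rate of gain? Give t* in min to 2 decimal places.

Optimal t* satisfies g'(t*) = g(t*)/(T + t*).
g'(t) = 0.45·120·t^-0.55. Setting 0.45·120·t^-0.55 = 120·t^0.45/(43+t) gives 0.45(43+t) = t, so 0.55·t = 0.45×43.
t* = 0.45×43/0.55 = 35.18 min.

35.18 min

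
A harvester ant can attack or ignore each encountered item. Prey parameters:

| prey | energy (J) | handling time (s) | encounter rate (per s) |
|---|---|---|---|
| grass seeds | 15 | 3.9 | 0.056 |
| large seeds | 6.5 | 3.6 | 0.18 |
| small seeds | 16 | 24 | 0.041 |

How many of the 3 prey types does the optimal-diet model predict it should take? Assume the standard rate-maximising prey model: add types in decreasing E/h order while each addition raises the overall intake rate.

2

Rank by E/h (J/s): grass seeds 3.85, large seeds 1.81, small seeds 0.667. Include each in turn until the next type's E/h falls below the running intake rate.
Rate on top 1: 0.6894. large seeds: 1.81 > 0.6894 → include.
Rate on top 2: 1.077. small seeds: 0.667 < 1.077 → exclude; stop.
Optimal diet: grass seeds, large seeds — 2 of 3 types.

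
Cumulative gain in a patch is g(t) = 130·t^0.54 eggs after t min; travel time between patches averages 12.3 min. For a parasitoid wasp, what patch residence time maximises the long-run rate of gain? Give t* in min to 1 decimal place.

By the marginal value theorem, leave when the instantaneous gain rate g'(t) equals the habitat-wide average g(t)/(T + t).
g'(t) = 0.54·130·t^-0.46. Setting 0.54·130·t^-0.46 = 130·t^0.54/(12.3+t) gives 0.54(12.3+t) = t, so 0.46·t = 0.54×12.3.
t* = 0.54×12.3/0.46 = 14.44 min.

14.4 min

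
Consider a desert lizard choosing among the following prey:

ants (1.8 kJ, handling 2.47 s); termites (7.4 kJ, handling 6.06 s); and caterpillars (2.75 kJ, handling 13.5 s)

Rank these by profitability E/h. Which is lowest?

Profitability E/h (kJ/s): ants = 1.8/2.47 = 0.729, termites = 7.4/6.06 = 1.22, caterpillars = 2.75/13.5 = 0.204.
Ranked: termites > ants > caterpillars.

caterpillars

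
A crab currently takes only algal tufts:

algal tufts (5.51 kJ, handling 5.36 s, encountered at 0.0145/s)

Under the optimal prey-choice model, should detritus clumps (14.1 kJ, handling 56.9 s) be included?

Current rate: (0.0145×5.51)/(1 + 0.0145×5.36) = 0.07413 kJ/s.
detritus clumps: E/h = 14.1/56.9 = 0.2478 kJ/s.
Since 0.2478 > R, including detritus clumps increases the long-run rate.

Yes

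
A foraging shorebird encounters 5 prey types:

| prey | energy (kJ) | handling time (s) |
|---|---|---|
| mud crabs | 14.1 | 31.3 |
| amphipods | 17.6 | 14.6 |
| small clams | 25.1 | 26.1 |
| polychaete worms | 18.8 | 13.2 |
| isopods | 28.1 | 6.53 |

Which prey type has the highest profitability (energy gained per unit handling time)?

isopods

In descending order of E/h:
isopods: 28.1/6.53 = 4.3 kJ/s
polychaete worms: 18.8/13.2 = 1.42 kJ/s
amphipods: 17.6/14.6 = 1.21 kJ/s
small clams: 25.1/26.1 = 0.962 kJ/s
mud crabs: 14.1/31.3 = 0.45 kJ/s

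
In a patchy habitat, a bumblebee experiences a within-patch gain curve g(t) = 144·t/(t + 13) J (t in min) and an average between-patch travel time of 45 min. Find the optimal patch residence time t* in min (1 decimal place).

Optimal t* satisfies g'(t*) = g(t*)/(T + t*).
g'(t) = 144·13/(t + 13)². Setting 144·13/(t+13)² = 144t/[(t+13)(45+t)] gives 13(45+t) = t(t+13), so t² = 13×45 = 585.
t* = √585 = 24.19 min.

24.2 min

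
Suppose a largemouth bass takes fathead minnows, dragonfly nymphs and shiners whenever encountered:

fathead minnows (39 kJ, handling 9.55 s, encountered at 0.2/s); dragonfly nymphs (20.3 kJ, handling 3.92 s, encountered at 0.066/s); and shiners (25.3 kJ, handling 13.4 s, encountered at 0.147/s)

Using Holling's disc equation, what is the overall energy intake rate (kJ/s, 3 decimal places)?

R = (0.2×39 + 0.066×20.3 + 0.147×25.3) / (1 + 0.2×9.55 + 0.066×3.92 + 0.147×13.4) = 12.86/5.139 = 2.502 kJ/s.

2.502 kJ/s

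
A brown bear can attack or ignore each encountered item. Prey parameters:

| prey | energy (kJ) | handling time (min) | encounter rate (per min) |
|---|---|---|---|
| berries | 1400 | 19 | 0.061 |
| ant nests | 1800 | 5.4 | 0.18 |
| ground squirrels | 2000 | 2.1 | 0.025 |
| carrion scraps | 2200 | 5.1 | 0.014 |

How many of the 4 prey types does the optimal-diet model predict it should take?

3

E/h in descending order: ground squirrels 952, carrion scraps 431, ant nests 333, berries 73.7 kJ/min. The optimal diet is the largest prefix of this list for which every included type satisfies E_i/h_i > R on the types above it.
Rate on top 1: 47.51. carrion scraps: 431 > 47.51 → include.
Rate on top 2: 71.89. ant nests: 333 > 71.89 → include.
Rate on top 3: 193.1. berries: 73.7 < 193.1 → exclude; stop.
Optimal diet: ground squirrels, carrion scraps, ant nests — 3 of 4 types.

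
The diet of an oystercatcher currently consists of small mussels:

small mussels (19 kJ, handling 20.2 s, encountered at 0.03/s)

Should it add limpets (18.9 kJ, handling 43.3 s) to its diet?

Yes

Current rate: (0.03×19)/(1 + 0.03×20.2) = 0.3549 kJ/s.
limpets: E/h = 18.9/43.3 = 0.4365 kJ/s.
0.4365 > 0.3549, so adding limpets raises the average — include it.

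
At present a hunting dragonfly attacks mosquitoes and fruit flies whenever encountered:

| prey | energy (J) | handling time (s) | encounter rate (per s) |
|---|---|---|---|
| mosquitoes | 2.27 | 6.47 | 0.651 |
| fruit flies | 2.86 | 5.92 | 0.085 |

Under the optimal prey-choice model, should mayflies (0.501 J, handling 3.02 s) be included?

No

Intake rate on the current diet: R = (0.651×2.27 + 0.085×2.86) / (1 + 0.651×6.47 + 0.085×5.92) = 1.721/5.715 = 0.3011 J/s.
Profitability of mayflies: 0.501/3.02 = 0.1659 J/s.
0.1659 < 0.3011, so adding mayflies would lower the average — exclude it.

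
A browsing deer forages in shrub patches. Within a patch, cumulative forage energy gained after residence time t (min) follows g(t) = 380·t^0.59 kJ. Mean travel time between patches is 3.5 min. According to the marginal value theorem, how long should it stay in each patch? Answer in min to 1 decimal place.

5.0 min

By the marginal value theorem, leave when the instantaneous gain rate g'(t) equals the habitat-wide average g(t)/(T + t).
g'(t) = 0.59·380·t^-0.41. Setting 0.59·380·t^-0.41 = 380·t^0.59/(3.5+t) gives 0.59(3.5+t) = t, so 0.41·t = 0.59×3.5.
t* = 0.59×3.5/0.41 = 5.037 min.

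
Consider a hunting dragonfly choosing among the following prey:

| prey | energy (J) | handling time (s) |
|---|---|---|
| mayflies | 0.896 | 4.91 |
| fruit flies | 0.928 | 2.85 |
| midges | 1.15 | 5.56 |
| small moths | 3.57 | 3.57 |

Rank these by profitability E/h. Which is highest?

Profitability E/h (J/s): mayflies = 0.896/4.91 = 0.182, fruit flies = 0.928/2.85 = 0.326, midges = 1.15/5.56 = 0.207, small moths = 3.57/3.57 = 1.
Ranked: small moths > fruit flies > midges > mayflies.

small moths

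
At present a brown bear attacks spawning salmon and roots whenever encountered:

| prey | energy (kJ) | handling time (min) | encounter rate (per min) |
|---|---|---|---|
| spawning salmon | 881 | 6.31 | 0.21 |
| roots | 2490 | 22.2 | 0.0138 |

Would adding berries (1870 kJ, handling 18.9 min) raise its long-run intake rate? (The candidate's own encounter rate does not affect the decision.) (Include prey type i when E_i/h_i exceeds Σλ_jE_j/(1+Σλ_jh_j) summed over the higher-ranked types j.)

On spawning salmon and roots alone, R = ΣλE/(1+Σλh) = 219.4/2.631 = 83.37 kJ/min.
berries: E/h = 1870/18.9 = 98.94 kJ/min.
Since 98.94 > R, including berries increases the long-run rate.

Yes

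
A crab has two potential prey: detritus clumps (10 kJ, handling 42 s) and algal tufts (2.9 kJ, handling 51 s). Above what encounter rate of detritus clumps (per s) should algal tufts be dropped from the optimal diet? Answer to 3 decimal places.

0.007 per s

Drop algal tufts once their profitability E₂/h₂ falls below the rate achievable on detritus clumps alone: E₂/h₂ = λE₁/(1 + λh₁).
Solve for λ: λE₁h₂ = E₂(1 + λh₁) → λ(E₁h₂ − E₂h₁) = E₂ → λ = E₂/(E₁h₂ − E₂h₁).
λ = 2.9/(10×51 − 2.9×42) = 2.9/388.2 = 0.00747 per s.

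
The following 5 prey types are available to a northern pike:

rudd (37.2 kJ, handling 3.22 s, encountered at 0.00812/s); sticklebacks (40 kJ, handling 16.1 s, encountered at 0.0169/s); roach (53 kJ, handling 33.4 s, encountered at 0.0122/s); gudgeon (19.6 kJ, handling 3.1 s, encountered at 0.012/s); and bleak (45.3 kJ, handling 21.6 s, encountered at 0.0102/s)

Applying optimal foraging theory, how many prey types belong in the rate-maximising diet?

5

E/h in descending order: rudd 11.6, gudgeon 6.32, sticklebacks 2.48, bleak 2.1, roach 1.59 kJ/s. The optimal diet is the largest prefix of this list for which every included type satisfies E_i/h_i > R on the types above it.
Rate on top 1: 0.2944. gudgeon: 6.32 > 0.2944 → include.
Rate on top 2: 0.5053. sticklebacks: 2.48 > 0.5053 → include.
Rate on top 3: 0.9085. bleak: 2.1 > 0.9085 → include.
Rate on top 4: 1.077. roach: 1.59 > 1.077 → include.
Optimal diet: rudd, gudgeon, sticklebacks, bleak, roach — 5 of 5 types.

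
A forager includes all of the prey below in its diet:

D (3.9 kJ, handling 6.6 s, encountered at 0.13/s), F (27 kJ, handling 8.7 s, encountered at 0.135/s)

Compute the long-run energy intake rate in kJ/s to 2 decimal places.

1.37 kJ/s

R = (0.13×3.9 + 0.135×27) / (1 + 0.13×6.6 + 0.135×8.7) = 4.152/3.032 = 1.369 kJ/s.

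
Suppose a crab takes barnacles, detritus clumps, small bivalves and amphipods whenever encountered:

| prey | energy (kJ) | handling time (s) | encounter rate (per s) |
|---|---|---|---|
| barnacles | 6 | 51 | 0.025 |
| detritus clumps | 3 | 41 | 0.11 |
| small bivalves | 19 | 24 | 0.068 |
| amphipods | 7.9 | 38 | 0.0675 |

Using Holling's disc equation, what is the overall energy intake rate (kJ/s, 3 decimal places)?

Energy encountered per unit search time: 0.025×6 + 0.11×3 + 0.068×19 + 0.0675×7.9 = 2.305 kJ/s.
Handling time per unit search time: 0.025×51 + 0.11×41 + 0.068×24 + 0.0675×38 = 9.982.
Rate = 2.305/(1 + 9.982) = 0.2099 kJ/s.

0.210 kJ/s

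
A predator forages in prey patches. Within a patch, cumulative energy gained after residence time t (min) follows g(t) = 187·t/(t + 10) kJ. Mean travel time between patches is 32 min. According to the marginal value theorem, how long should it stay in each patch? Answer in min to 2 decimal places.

17.89 min

Maximise g(t)/(T+t): set derivative to zero → g'(t)(T+t) = g(t).
g'(t) = 187·10/(t + 10)². Setting 187·10/(t+10)² = 187t/[(t+10)(32+t)] gives 10(32+t) = t(t+10), so t² = 10×32 = 320.
t* = √320 = 17.89 min.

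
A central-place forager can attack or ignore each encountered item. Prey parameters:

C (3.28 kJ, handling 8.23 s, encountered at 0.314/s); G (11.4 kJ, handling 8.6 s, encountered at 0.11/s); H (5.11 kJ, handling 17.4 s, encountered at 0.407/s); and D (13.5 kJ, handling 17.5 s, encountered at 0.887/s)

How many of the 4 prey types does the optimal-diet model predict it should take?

2

E/h in descending order: G 1.33, D 0.771, C 0.399, H 0.294 kJ/s. The optimal diet is the largest prefix of this list for which every included type satisfies E_i/h_i > R on the types above it.
Rate on top 1: 0.6444. D: 0.771 > 0.6444 → include.
Rate on top 2: 0.7573. C: 0.399 < 0.7573 → exclude; stop.
Optimal diet: G, D — 2 of 4 types.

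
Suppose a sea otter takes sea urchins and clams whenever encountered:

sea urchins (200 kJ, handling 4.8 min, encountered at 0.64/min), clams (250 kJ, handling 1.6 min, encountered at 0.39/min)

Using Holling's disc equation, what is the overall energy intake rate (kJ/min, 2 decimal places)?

48.02 kJ/min

R = Σλ_iE_i / (1 + Σλ_ih_i)
Numerator: 0.64×200 + 0.39×250 = 225.5
Denominator: 1 + 0.64×4.8 + 0.39×1.6 = 4.696
R = 225.5/4.696 = 48.02 kJ/min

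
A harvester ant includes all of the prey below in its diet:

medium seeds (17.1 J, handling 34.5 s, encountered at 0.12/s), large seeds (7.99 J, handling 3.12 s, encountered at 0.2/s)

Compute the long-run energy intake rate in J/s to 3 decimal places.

0.633 J/s

R = (0.12×17.1 + 0.2×7.99) / (1 + 0.12×34.5 + 0.2×3.12) = 3.65/5.764 = 0.6332 J/s.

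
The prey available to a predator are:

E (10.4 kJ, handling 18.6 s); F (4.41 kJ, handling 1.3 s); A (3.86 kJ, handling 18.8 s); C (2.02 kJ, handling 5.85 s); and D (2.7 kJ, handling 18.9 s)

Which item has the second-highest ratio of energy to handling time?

E

In descending order of E/h:
F: 4.41/1.3 = 3.39 kJ/s
E: 10.4/18.6 = 0.559 kJ/s
C: 2.02/5.85 = 0.345 kJ/s
A: 3.86/18.8 = 0.205 kJ/s
D: 2.7/18.9 = 0.143 kJ/s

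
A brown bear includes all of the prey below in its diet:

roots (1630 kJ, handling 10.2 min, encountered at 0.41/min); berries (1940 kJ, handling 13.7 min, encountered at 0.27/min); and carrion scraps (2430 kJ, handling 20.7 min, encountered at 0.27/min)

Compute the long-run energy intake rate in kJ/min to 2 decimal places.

127.73 kJ/min

Energy encountered per unit search time: 0.41×1630 + 0.27×1940 + 0.27×2430 = 1848 kJ/min.
Handling time per unit search time: 0.41×10.2 + 0.27×13.7 + 0.27×20.7 = 13.47.
Rate = 1848/(1 + 13.47) = 127.7 kJ/min.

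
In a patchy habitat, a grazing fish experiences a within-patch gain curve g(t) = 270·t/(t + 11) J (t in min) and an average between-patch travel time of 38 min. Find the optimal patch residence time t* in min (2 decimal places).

Maximise g(t)/(T+t): set derivative to zero → g'(t)(T+t) = g(t).
g'(t) = 270·11/(t + 11)². Setting 270·11/(t+11)² = 270t/[(t+11)(38+t)] gives 11(38+t) = t(t+11), so t² = 11×38 = 418.
t* = √418 = 20.45 min.

20.45 min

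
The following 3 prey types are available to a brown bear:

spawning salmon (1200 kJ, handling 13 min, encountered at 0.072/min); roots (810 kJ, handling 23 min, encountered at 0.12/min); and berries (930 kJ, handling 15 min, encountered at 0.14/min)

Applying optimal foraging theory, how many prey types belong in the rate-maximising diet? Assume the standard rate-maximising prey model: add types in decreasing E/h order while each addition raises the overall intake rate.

Profitabilities (E/h, kJ/min): spawning salmon 92.3, berries 62, roots 35.2. Add prey in this order while the next type's profitability exceeds the intake rate on those already taken.
Rate on top 1: 44.63. berries: 62 > 44.63 → include.
Rate on top 2: 53.67. roots: 35.2 < 53.67 → exclude; stop.
Optimal diet: spawning salmon, berries — 2 of 3 types.

2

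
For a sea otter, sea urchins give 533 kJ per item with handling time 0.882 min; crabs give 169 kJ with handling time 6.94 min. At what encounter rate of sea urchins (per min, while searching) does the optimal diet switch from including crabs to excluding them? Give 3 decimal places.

0.048 per min

Drop crabs once their profitability E₂/h₂ falls below the rate achievable on sea urchins alone: E₂/h₂ = λE₁/(1 + λh₁).
Solve for λ: λE₁h₂ = E₂(1 + λh₁) → λ(E₁h₂ − E₂h₁) = E₂ → λ = E₂/(E₁h₂ − E₂h₁).
λ = 169/(533×6.94 − 169×0.882) = 169/3550 = 0.04761 per min.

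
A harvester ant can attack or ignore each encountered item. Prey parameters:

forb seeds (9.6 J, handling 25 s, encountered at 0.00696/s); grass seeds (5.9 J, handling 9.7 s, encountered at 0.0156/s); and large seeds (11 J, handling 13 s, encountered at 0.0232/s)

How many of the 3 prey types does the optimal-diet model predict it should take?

Profitabilities (E/h, J/s): large seeds 0.846, grass seeds 0.608, forb seeds 0.384. Add prey in this order while the next type's profitability exceeds the intake rate on those already taken.
Rate on top 1: 0.1961. grass seeds: 0.608 > 0.1961 → include.
Rate on top 2: 0.239. forb seeds: 0.384 > 0.239 → include.
Optimal diet: large seeds, grass seeds, forb seeds — 3 of 3 types.

3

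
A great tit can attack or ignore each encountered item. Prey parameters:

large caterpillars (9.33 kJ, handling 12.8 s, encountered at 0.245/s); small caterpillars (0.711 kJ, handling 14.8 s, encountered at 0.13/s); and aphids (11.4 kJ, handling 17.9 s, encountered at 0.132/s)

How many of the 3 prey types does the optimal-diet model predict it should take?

2

Profitabilities (E/h, kJ/s): large caterpillars 0.729, aphids 0.637, small caterpillars 0.048. Add prey in this order while the next type's profitability exceeds the intake rate on those already taken.
Rate on top 1: 0.5527. aphids: 0.637 > 0.5527 → include.
Rate on top 2: 0.5833. small caterpillars: 0.048 < 0.5833 → exclude; stop.
Optimal diet: large caterpillars, aphids — 2 of 3 types.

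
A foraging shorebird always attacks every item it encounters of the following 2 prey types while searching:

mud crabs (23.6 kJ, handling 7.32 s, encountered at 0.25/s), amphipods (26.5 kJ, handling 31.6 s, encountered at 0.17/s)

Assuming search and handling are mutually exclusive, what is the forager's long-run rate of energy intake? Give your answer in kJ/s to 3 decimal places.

1.269 kJ/s

R = (0.25×23.6 + 0.17×26.5) / (1 + 0.25×7.32 + 0.17×31.6) = 10.41/8.202 = 1.269 kJ/s.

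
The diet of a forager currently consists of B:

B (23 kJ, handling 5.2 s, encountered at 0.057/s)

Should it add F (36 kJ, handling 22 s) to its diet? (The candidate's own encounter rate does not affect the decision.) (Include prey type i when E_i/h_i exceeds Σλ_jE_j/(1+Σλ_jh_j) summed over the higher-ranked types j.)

Current rate: (0.057×23)/(1 + 0.057×5.2) = 1.011 kJ/s.
Profitability of F: 36/22 = 1.636 kJ/s.
1.636 > 1.011, so adding F raises the average — include it.

Yes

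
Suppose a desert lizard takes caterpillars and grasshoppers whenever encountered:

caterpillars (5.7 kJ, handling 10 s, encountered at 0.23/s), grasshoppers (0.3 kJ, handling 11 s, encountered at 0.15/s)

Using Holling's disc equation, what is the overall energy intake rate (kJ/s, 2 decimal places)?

Energy encountered per unit search time: 0.23×5.7 + 0.15×0.3 = 1.356 kJ/s.
Handling time per unit search time: 0.23×10 + 0.15×11 = 3.95.
Rate = 1.356/(1 + 3.95) = 0.2739 kJ/s.

0.27 kJ/s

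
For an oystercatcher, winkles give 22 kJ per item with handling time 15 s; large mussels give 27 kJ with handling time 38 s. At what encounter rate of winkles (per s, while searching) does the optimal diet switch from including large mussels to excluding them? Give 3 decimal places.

At the threshold, the rate on winkles alone equals the profitability of large mussels: λ·22/(1 + λ·15) = 27/38 = 0.7105.
Rearranging, λ(22 − 0.7105×15) = 0.7105, so λ = 0.7105/11.34 = 0.06265 per s.

0.063 per s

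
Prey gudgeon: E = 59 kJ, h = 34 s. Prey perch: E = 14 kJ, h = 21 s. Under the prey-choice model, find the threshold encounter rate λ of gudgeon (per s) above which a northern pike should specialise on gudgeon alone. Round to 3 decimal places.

Drop perch once their profitability E₂/h₂ falls below the rate achievable on gudgeon alone: E₂/h₂ = λE₁/(1 + λh₁).
Solve for λ: λE₁h₂ = E₂(1 + λh₁) → λ(E₁h₂ − E₂h₁) = E₂ → λ = E₂/(E₁h₂ − E₂h₁).
λ = 14/(59×21 − 14×34) = 14/763 = 0.01835 per s.

0.018 per s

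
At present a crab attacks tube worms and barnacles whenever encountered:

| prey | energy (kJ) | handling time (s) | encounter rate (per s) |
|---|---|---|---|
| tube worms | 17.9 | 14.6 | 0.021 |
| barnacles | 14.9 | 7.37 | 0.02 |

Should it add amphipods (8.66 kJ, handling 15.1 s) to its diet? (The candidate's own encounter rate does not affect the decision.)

Yes

Intake rate on the current diet: R = (0.021×17.9 + 0.02×14.9) / (1 + 0.021×14.6 + 0.02×7.37) = 0.6739/1.454 = 0.4635 kJ/s.
Profitability of amphipods: 8.66/15.1 = 0.5735 kJ/s.
Since 0.5735 > R, including amphipods increases the long-run rate.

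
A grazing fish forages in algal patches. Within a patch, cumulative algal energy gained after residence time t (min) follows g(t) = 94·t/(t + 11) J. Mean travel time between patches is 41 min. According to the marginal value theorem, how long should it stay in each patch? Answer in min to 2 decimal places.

Optimal t* satisfies g'(t*) = g(t*)/(T + t*).
g'(t) = 94·11/(t + 11)². Setting 94·11/(t+11)² = 94t/[(t+11)(41+t)] gives 11(41+t) = t(t+11), so t² = 11×41 = 451.
t* = √451 = 21.24 min.

21.24 min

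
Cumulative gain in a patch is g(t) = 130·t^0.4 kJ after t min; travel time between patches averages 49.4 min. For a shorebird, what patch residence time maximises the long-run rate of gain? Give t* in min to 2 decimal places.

Optimal t* satisfies g'(t*) = g(t*)/(T + t*).
g'(t) = 0.4·130·t^-0.6. Setting 0.4·130·t^-0.6 = 130·t^0.4/(49.4+t) gives 0.4(49.4+t) = t, so 0.60·t = 0.4×49.4.
t* = 0.4×49.4/0.60 = 32.93 min.

32.93 min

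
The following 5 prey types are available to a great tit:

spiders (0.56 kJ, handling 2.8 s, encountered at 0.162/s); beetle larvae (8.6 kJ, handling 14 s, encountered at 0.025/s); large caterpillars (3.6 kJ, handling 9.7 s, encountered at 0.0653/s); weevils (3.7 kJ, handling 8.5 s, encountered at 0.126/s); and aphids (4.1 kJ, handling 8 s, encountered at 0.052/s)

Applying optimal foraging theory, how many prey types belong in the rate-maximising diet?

E/h in descending order: beetle larvae 0.614, aphids 0.512, weevils 0.435, large caterpillars 0.371, spiders 0.2 kJ/s. The optimal diet is the largest prefix of this list for which every included type satisfies E_i/h_i > R on the types above it.
Rate on top 1: 0.1593. aphids: 0.512 > 0.1593 → include.
Rate on top 2: 0.2425. weevils: 0.435 > 0.2425 → include.
Rate on top 3: 0.3153. large caterpillars: 0.371 > 0.3153 → include.
Rate on top 4: 0.3255. spiders: 0.2 < 0.3255 → exclude; stop.
Optimal diet: beetle larvae, aphids, weevils, large caterpillars — 4 of 5 types.

4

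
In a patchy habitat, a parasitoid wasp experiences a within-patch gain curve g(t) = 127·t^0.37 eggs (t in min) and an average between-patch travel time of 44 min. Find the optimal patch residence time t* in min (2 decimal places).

By the marginal value theorem, leave when the instantaneous gain rate g'(t) equals the habitat-wide average g(t)/(T + t).
g'(t) = 0.37·127·t^-0.63. Setting 0.37·127·t^-0.63 = 127·t^0.37/(44+t) gives 0.37(44+t) = t, so 0.63·t = 0.37×44.
t* = 0.37×44/0.63 = 25.84 min.

25.84 min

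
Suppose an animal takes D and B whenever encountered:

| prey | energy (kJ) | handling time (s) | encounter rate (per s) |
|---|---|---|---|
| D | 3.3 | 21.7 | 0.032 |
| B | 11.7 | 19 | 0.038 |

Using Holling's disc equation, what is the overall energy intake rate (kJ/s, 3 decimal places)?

R = (0.032×3.3 + 0.038×11.7) / (1 + 0.032×21.7 + 0.038×19) = 0.5502/2.416 = 0.2277 kJ/s.

0.228 kJ/s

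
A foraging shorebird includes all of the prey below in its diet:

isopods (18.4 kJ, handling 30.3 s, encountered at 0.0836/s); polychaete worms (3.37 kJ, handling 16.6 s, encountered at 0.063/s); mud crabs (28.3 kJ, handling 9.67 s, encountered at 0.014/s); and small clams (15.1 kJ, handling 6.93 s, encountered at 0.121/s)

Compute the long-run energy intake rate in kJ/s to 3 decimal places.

R = Σλ_iE_i / (1 + Σλ_ih_i)
Numerator: 0.0836×18.4 + 0.063×3.37 + 0.014×28.3 + 0.121×15.1 = 3.974
Denominator: 1 + 0.0836×30.3 + 0.063×16.6 + 0.014×9.67 + 0.121×6.93 = 5.553
R = 3.974/5.553 = 0.7156 kJ/s

0.716 kJ/s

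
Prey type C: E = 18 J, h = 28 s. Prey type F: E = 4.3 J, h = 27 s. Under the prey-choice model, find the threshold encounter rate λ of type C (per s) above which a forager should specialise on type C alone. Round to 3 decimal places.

0.012 per s

The zero-one rule: include type F iff E₂/h₂ > λE₁/(1+λh₁). Equality gives the switch point.
λE₁h₂ = E₂ + λE₂h₁ ⇒ λ = E₂/(E₁h₂ − E₂h₁) = 4.3/(486 − 120.4) = 0.01176 per s.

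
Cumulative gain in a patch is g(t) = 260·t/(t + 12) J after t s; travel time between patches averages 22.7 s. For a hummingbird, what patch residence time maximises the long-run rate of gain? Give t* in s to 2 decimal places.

16.50 s

Maximise g(t)/(T+t): set derivative to zero → g'(t)(T+t) = g(t).
g'(t) = 260·12/(t + 12)². Setting 260·12/(t+12)² = 260t/[(t+12)(22.7+t)] gives 12(22.7+t) = t(t+12), so t² = 12×22.7 = 272.4.
t* = √272.4 = 16.5 s.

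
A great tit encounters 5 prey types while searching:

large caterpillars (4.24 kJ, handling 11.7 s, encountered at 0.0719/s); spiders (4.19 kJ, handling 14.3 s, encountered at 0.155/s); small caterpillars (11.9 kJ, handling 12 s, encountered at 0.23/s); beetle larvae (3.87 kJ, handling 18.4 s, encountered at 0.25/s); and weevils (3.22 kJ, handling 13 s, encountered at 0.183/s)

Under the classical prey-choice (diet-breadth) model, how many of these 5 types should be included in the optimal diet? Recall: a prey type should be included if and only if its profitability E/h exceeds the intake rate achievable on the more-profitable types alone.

Profitabilities (E/h, kJ/s): small caterpillars 0.992, large caterpillars 0.362, spiders 0.293, weevils 0.248, beetle larvae 0.21. Add prey in this order while the next type's profitability exceeds the intake rate on those already taken.
Rate on top 1: 0.7279. large caterpillars: 0.362 < 0.7279 → exclude; stop.
Optimal diet: small caterpillars — 1 of 5 types.

1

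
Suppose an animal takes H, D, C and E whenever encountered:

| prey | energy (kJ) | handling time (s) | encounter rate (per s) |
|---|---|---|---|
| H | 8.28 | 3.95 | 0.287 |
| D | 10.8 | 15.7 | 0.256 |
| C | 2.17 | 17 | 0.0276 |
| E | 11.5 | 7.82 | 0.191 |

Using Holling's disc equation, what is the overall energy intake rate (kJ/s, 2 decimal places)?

0.91 kJ/s

R = (0.287×8.28 + 0.256×10.8 + 0.0276×2.17 + 0.191×11.5) / (1 + 0.287×3.95 + 0.256×15.7 + 0.0276×17 + 0.191×7.82) = 7.398/8.116 = 0.9115 kJ/s.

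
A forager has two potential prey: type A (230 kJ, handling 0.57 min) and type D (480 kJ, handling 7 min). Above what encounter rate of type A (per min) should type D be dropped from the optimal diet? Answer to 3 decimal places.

0.359 per min

The zero-one rule: include type D iff E₂/h₂ > λE₁/(1+λh₁). Equality gives the switch point.
λE₁h₂ = E₂ + λE₂h₁ ⇒ λ = E₂/(E₁h₂ − E₂h₁) = 480/(1610 − 273.6) = 0.3592 per min.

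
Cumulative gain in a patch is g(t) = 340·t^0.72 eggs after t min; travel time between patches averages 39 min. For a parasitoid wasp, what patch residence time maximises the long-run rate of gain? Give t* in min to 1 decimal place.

100.3 min

By the marginal value theorem, leave when the instantaneous gain rate g'(t) equals the habitat-wide average g(t)/(T + t).
g'(t) = 0.72·340·t^-0.28. Setting 0.72·340·t^-0.28 = 340·t^0.72/(39+t) gives 0.72(39+t) = t, so 0.28·t = 0.72×39.
t* = 0.72×39/0.28 = 100.3 min.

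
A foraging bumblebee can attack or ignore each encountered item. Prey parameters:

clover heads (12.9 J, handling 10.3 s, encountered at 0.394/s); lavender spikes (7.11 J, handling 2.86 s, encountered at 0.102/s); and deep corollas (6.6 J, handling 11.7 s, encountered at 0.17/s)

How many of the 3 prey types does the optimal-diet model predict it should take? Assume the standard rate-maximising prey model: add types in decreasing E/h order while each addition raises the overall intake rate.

2

E/h in descending order: lavender spikes 2.49, clover heads 1.25, deep corollas 0.564 J/s. The optimal diet is the largest prefix of this list for which every included type satisfies E_i/h_i > R on the types above it.
Rate on top 1: 0.5614. clover heads: 1.25 > 0.5614 → include.
Rate on top 2: 1.086. deep corollas: 0.564 < 1.086 → exclude; stop.
Optimal diet: lavender spikes, clover heads — 2 of 3 types.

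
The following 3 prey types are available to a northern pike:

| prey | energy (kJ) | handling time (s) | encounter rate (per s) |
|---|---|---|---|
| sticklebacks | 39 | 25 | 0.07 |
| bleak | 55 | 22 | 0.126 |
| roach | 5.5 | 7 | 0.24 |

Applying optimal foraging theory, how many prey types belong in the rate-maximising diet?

Profitabilities (E/h, kJ/s): bleak 2.5, sticklebacks 1.56, roach 0.786. Add prey in this order while the next type's profitability exceeds the intake rate on those already taken.
Rate on top 1: 1.837. sticklebacks: 1.56 < 1.837 → exclude; stop.
Optimal diet: bleak — 1 of 3 types.

1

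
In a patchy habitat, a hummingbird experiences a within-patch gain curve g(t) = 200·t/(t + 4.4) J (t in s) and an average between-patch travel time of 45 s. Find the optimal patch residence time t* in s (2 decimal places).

By the marginal value theorem, leave when the instantaneous gain rate g'(t) equals the habitat-wide average g(t)/(T + t).
g'(t) = 200·4.4/(t + 4.4)². Setting 200·4.4/(t+4.4)² = 200t/[(t+4.4)(45+t)] gives 4.4(45+t) = t(t+4.4), so t² = 4.4×45 = 198.
t* = √198 = 14.07 s.

14.07 s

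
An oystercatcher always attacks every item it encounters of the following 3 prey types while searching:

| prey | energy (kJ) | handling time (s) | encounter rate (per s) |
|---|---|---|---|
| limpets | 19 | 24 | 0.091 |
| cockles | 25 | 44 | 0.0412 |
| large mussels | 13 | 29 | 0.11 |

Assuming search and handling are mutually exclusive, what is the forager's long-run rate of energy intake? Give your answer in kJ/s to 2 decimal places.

R = Σλ_iE_i / (1 + Σλ_ih_i)
Numerator: 0.091×19 + 0.0412×25 + 0.11×13 = 4.189
Denominator: 1 + 0.091×24 + 0.0412×44 + 0.11×29 = 8.187
R = 4.189/8.187 = 0.5117 kJ/s

0.51 kJ/s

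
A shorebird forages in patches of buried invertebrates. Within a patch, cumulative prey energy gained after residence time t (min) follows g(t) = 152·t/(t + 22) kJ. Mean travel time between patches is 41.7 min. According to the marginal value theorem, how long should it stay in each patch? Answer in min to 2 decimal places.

Maximise g(t)/(T+t): set derivative to zero → g'(t)(T+t) = g(t).
g'(t) = 152·22/(t + 22)². Setting 152·22/(t+22)² = 152t/[(t+22)(41.7+t)] gives 22(41.7+t) = t(t+22), so t² = 22×41.7 = 917.4.
t* = √917.4 = 30.29 min.

30.29 min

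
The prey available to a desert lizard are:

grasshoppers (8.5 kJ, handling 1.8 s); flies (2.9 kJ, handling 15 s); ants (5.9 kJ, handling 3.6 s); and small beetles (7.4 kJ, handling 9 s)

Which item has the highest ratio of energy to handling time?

In descending order of E/h:
grasshoppers: 8.5/1.8 = 4.72 kJ/s
ants: 5.9/3.6 = 1.64 kJ/s
small beetles: 7.4/9 = 0.822 kJ/s
flies: 2.9/15 = 0.193 kJ/s

grasshoppers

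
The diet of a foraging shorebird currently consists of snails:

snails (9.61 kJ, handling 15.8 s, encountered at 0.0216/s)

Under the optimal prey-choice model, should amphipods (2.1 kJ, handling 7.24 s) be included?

Yes

Current rate: (0.0216×9.61)/(1 + 0.0216×15.8) = 0.1548 kJ/s.
amphipods: E/h = 2.1/7.24 = 0.2901 kJ/s.
Since 0.2901 > R, including amphipods increases the long-run rate.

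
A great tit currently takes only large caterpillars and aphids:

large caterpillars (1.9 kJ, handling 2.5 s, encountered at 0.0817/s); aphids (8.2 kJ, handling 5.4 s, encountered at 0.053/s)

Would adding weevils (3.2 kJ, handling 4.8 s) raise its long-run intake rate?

Intake rate on the current diet: R = (0.0817×1.9 + 0.053×8.2) / (1 + 0.0817×2.5 + 0.053×5.4) = 0.5898/1.49 = 0.3957 kJ/s.
weevils: E/h = 3.2/4.8 = 0.6667 kJ/s.
Since 0.6667 > R, including weevils increases the long-run rate.

Yes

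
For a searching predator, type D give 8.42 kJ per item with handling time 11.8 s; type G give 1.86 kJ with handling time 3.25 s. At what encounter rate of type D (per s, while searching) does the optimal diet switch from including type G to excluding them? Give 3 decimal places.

The zero-one rule: include type G iff E₂/h₂ > λE₁/(1+λh₁). Equality gives the switch point.
λE₁h₂ = E₂ + λE₂h₁ ⇒ λ = E₂/(E₁h₂ − E₂h₁) = 1.86/(27.36 − 21.95) = 0.3434 per s.

0.343 per s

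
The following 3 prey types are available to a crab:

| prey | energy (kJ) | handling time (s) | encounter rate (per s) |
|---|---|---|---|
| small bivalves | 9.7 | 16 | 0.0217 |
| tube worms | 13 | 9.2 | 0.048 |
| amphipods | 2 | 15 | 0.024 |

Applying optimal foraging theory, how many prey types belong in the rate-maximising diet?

Rank by E/h (kJ/s): tube worms 1.41, small bivalves 0.606, amphipods 0.133. Include each in turn until the next type's E/h falls below the running intake rate.
Rate on top 1: 0.4329. small bivalves: 0.606 > 0.4329 → include.
Rate on top 2: 0.4665. amphipods: 0.133 < 0.4665 → exclude; stop.
Optimal diet: tube worms, small bivalves — 2 of 3 types.

2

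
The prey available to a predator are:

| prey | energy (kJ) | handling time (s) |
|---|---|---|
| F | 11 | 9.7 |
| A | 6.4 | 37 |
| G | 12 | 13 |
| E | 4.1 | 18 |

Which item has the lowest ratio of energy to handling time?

A

Profitability E/h (kJ/s): F = 11/9.7 = 1.13, A = 6.4/37 = 0.173, G = 12/13 = 0.923, E = 4.1/18 = 0.228.
Ranked: F > G > E > A.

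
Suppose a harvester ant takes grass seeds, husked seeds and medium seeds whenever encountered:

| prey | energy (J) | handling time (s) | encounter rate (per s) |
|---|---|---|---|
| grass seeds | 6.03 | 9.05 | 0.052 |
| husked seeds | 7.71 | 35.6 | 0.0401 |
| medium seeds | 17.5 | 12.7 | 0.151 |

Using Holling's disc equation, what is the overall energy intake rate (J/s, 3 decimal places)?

0.678 J/s

R = Σλ_iE_i / (1 + Σλ_ih_i)
Numerator: 0.052×6.03 + 0.0401×7.71 + 0.151×17.5 = 3.265
Denominator: 1 + 0.052×9.05 + 0.0401×35.6 + 0.151×12.7 = 4.816
R = 3.265/4.816 = 0.678 J/s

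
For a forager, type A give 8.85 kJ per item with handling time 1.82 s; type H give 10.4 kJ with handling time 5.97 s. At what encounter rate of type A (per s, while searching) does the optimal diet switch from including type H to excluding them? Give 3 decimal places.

0.307 per s

Drop type H once their profitability E₂/h₂ falls below the rate achievable on type A alone: E₂/h₂ = λE₁/(1 + λh₁).
Solve for λ: λE₁h₂ = E₂(1 + λh₁) → λ(E₁h₂ − E₂h₁) = E₂ → λ = E₂/(E₁h₂ − E₂h₁).
λ = 10.4/(8.85×5.97 − 10.4×1.82) = 10.4/33.91 = 0.3067 per s.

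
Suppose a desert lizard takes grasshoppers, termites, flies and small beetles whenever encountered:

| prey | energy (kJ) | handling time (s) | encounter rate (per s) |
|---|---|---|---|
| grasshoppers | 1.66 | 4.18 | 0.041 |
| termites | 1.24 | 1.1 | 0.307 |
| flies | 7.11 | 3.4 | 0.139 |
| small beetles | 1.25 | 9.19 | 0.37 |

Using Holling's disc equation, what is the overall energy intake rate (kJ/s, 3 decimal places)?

R = (0.041×1.66 + 0.307×1.24 + 0.139×7.11 + 0.37×1.25) / (1 + 0.041×4.18 + 0.307×1.1 + 0.139×3.4 + 0.37×9.19) = 1.9/5.382 = 0.3529 kJ/s.

0.353 kJ/s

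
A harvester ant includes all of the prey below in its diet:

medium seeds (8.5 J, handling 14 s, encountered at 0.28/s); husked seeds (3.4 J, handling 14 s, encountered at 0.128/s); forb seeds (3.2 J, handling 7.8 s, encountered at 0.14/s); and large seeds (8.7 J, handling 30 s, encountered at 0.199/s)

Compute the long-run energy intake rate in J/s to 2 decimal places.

R = (0.28×8.5 + 0.128×3.4 + 0.14×3.2 + 0.199×8.7) / (1 + 0.28×14 + 0.128×14 + 0.14×7.8 + 0.199×30) = 4.995/13.77 = 0.3626 J/s.

0.36 J/s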